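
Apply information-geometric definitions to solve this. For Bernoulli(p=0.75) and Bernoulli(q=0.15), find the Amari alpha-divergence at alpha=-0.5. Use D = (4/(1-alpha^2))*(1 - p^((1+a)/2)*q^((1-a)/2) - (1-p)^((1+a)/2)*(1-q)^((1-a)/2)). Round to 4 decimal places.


Amari alpha-divergence:
D = (4/(1-alpha^2))*(1 - p^((1+a)/2)*q^((1-a)/2) - (1-p)^((1+a)/2)*(1-q)^((1-a)/2)).
alpha = -0.5, p = 0.75, q = 0.15.
e1 = (1+alpha)/2 = 0.25, e2 = (1-alpha)/2 = 0.75.
t1 = p^e1 * q^e2 = 0.75^0.25 * 0.15^0.75 = 0.224302.
t2 = (1-p)^e1 * (1-q)^e2 = 0.25^0.25 * 0.85^0.75 = 0.625964.
4/(1-alpha^2) = 5.333333.
D = 5.333333*(1 - 0.224302 - 0.625964) = 0.7986

0.7986


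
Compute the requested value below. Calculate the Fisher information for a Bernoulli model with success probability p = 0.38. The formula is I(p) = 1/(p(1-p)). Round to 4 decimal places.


For Bernoulli(p), Fisher information is I(p) = 1/(p*(1-p)).
p = 0.38, 1-p = 0.62.
p*(1-p) = 0.2356.
I(p) = 1/0.2356 = 4.2445

4.2445


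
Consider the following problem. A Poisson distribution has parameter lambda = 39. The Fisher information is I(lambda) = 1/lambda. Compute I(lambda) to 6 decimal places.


Fisher information for Poisson: I(lambda) = 1/lambda.
lambda = 39.
I(lambda) = 1/39 = 0.025641

0.025641


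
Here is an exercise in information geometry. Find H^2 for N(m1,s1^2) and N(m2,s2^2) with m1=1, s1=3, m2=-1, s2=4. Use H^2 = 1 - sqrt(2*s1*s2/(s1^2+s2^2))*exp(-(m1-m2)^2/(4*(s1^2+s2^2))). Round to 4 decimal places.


Squared Hellinger distance for Gaussians:
H^2 = 1 - sqrt(2*s1*s2/(s1^2+s2^2)) * exp(-(m1-m2)^2/(4*(s1^2+s2^2))).
s1^2 = 9, s2^2 = 16, s1^2+s2^2 = 25.
sqrt(2*3*4/(25)) = 0.979796.
(m1-m2)^2 = (2)^2 = 4.
exp(-4/(4*25)) = exp(-0.04) = 0.960789.
H^2 = 1 - 0.979796*0.960789 = 0.0586

0.0586


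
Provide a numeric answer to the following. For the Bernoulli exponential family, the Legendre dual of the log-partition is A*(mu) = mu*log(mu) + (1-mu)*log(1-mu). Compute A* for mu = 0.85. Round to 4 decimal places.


Legendre transform for Bernoulli:
A*(mu) = mu*log(mu) + (1-mu)*log(1-mu).
mu = 0.85, 1-mu = 0.15.
mu*log(mu) = 0.85*log(0.85) = -0.138141.
(1-mu)*log(1-mu) = 0.15*log(0.15) = -0.284568.
A* = -0.138141 + -0.284568 = -0.4227

-0.4227


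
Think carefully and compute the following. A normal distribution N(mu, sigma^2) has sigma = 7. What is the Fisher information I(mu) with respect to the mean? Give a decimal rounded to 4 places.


The Fisher information for the mean of a normal distribution is I(mu) = 1/sigma^2.
sigma = 7, so sigma^2 = 49.
I(mu) = 1/49 = 0.0204

0.0204


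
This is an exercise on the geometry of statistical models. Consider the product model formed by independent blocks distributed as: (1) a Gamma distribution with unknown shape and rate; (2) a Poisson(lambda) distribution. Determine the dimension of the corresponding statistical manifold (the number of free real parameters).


The dimension of a statistical manifold equals the number of free
(independent) real parameters of the model. For a product of independent
blocks the parameter counts add.
- Gamma (shape, rate): 2.
- Poisson (lambda): 1.
Total = 2 + 1 = 3.
Dimension = 3

3


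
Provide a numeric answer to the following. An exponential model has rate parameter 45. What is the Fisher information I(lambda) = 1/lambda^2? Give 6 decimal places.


Fisher information for exponential: I(lambda) = 1/lambda^2.
lambda = 45, lambda^2 = 2025.
I = 1/2025 = 0.000494

0.000494


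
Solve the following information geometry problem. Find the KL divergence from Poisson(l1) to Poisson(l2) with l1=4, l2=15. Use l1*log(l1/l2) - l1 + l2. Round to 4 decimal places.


KL divergence for Poisson:
KL = l1*log(l1/l2) - l1 + l2.
l1 = 4, l2 = 15.
log(4/15) = -1.321756.
l1*log(l1/l2) = 4 * -1.321756 = -5.287023.
KL = -5.287023 - 4 + 15 = 5.7130

5.7130


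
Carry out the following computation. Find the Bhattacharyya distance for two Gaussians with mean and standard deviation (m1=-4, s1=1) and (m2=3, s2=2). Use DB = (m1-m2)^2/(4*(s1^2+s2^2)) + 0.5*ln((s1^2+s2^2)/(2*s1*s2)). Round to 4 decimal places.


Bhattacharyya distance between two Gaussians:
DB = (m1-m2)^2/(4*(s1^2+s2^2)) + (1/2)*ln((s1^2+s2^2)/(2*s1*s2)).
(m1-m2)^2 = (-7)^2 = 49.
s1^2+s2^2 = 1 + 4 = 5.
term1 = 49/20 = 2.45.
term2 = 0.5*ln(5/4.0) = 0.111572.
DB = 2.45 + 0.111572 = 2.5616

2.5616


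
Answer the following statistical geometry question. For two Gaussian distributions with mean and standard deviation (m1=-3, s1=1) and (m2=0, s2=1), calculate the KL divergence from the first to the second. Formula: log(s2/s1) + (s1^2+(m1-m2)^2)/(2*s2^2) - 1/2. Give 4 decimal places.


KL divergence between normal distributions:
KL = log(s2/s1) + (s1^2 + (m1-m2)^2)/(2*s2^2) - 1/2.
log(1/1) = 0.0.
(1^2 + (-3-0)^2)/(2*1^2) = (1 + 9)/2 = 5.0.
KL = 0.0 + 5.0 - 0.5 = 4.5000

4.5000


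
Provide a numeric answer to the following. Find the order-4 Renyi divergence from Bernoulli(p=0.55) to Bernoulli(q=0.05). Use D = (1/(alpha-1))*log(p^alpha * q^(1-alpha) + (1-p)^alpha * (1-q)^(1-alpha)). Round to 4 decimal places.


Renyi divergence of order alpha between Bernoulli distributions:
D = (1/(alpha-1))*log(p^alpha * q^(1-alpha) + (1-p)^alpha * (1-q)^(1-alpha)).
alpha = 4, p = 0.55, q = 0.05.
p^alpha * q^(1-alpha) = 0.55^4 * 0.05^-3 = 732.05.
(1-p)^alpha * (1-q)^(1-alpha) = 0.45^4 * 0.95^-3 = 0.047828.
sum = 732.05 + 0.047828 = 732.097828.
D = (1/3)*log(732.097828) = 2.1986

2.1986


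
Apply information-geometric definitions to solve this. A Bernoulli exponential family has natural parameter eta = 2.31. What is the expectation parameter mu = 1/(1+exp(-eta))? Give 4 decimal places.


Dual coordinate (expectation parameter) for Bernoulli:
mu = 1/(1+exp(-eta)).
eta = 2.31.
exp(-eta) = exp(-2.31) = 0.099261.
mu = 1/(1+0.099261) = 0.9097

0.9097


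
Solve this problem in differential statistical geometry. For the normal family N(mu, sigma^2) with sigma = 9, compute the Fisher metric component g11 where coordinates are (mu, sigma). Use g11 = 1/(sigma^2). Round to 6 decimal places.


For the 2-parameter normal family, the Fisher metric has:
  g11 = 1/sigma^2, g22 = 2/sigma^2.
sigma = 9, sigma^2 = 81.
g11 = 0.012346

0.012346


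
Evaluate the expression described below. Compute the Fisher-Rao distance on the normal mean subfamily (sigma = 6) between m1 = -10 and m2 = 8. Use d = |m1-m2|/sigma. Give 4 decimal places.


On the fixed-variance normal subfamily, geodesic distance = |m1-m2|/sigma.
|-10 - 8| = 18.
sigma = 6.
d = 18/6 = 3.0000

3.0000


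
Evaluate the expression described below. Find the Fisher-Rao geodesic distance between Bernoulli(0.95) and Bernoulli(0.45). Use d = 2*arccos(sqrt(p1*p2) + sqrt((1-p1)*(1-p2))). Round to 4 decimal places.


Geodesic distance on Bernoulli manifold:
d(p1,p2) = 2*arccos(sqrt(p1*p2) + sqrt((1-p1)*(1-p2))).
sqrt(p1*p2) = sqrt(0.95*0.45) = 0.653835.
sqrt((1-p1)*(1-p2)) = sqrt(0.05*0.55) = 0.165831.
arg = 0.653835 + 0.165831 = 0.819666.
d = 2*arccos(0.819666) = 1.2199

1.2199


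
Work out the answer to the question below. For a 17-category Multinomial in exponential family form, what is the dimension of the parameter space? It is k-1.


Exponential family dimension calculation:
For Multinomial with k=17 categories, dim = k-1 = 16.

16


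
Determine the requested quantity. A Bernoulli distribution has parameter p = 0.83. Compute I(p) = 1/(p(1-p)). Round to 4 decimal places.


For Bernoulli(p), Fisher information is I(p) = 1/(p*(1-p)).
p = 0.83, 1-p = 0.17.
p*(1-p) = 0.1411.
I(p) = 1/0.1411 = 7.0872

7.0872


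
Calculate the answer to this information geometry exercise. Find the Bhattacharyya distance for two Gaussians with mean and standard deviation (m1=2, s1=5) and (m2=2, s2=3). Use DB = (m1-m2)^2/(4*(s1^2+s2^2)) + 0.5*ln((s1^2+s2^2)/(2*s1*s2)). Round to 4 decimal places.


Bhattacharyya distance between two Gaussians:
DB = (m1-m2)^2/(4*(s1^2+s2^2)) + (1/2)*ln((s1^2+s2^2)/(2*s1*s2)).
(m1-m2)^2 = (0)^2 = 0.
s1^2+s2^2 = 25 + 9 = 34.
term1 = 0/136 = 0.0.
term2 = 0.5*ln(34/30.0) = 0.062582.
DB = 0.0 + 0.062582 = 0.0626

0.0626


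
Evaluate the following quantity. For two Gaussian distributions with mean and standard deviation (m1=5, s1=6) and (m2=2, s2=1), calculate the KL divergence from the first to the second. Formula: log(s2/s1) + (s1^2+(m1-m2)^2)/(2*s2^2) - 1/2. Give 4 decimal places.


KL divergence between normal distributions:
KL = log(s2/s1) + (s1^2 + (m1-m2)^2)/(2*s2^2) - 1/2.
log(1/6) = -1.791759.
(6^2 + (5-2)^2)/(2*1^2) = (36 + 9)/2 = 22.5.
KL = -1.791759 + 22.5 - 0.5 = 20.2082

20.2082


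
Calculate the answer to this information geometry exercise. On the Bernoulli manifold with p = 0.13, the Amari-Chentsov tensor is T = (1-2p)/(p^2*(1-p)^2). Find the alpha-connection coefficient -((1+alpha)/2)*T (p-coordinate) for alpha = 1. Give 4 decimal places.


Skewness (Amari-Chentsov) tensor: T = (1-2p)/(p^2*(1-p)^2).
p = 0.13, 1-2p = 0.74, p^2 = 0.0169, (1-p)^2 = 0.7569.
T = 0.74/(0.0169 * 0.7569) = 57.850419.
In the p-coordinate, Gamma^(alpha) = Gamma^(0) - (alpha/2)*T with Gamma^(0) = (1/2)*g'(p) = -T/2,
so Gamma^(alpha) = -((1+alpha)/2)*T.
alpha = 1, -(1+alpha)/2 = -1.0.
Gamma = -1.0 * 57.850419 = -57.8504

-57.8504


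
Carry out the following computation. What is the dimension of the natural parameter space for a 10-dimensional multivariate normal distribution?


Exponential family dimension calculation:
For 10-dim MVN: mean has 10 params, covariance has 10*11/2 = 55 unique entries.
Total dim = 10 + 55 = 65.

65


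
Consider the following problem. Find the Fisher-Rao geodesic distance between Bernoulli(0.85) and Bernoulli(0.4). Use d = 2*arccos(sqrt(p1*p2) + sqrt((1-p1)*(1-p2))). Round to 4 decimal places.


Geodesic distance on Bernoulli manifold:
d(p1,p2) = 2*arccos(sqrt(p1*p2) + sqrt((1-p1)*(1-p2))).
sqrt(p1*p2) = sqrt(0.85*0.4) = 0.583095.
sqrt((1-p1)*(1-p2)) = sqrt(0.15*0.6) = 0.3.
arg = 0.583095 + 0.3 = 0.883095.
d = 2*arccos(0.883095) = 0.9768

0.9768


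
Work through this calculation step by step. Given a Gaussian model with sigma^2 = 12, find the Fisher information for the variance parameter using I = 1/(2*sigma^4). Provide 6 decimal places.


Fisher information for variance: I(sigma^2) = 1/(2*sigma^4).
sigma^2 = 12, so sigma^4 = 144.
I = 1/(2*144) = 1/288 = 0.003472

0.003472


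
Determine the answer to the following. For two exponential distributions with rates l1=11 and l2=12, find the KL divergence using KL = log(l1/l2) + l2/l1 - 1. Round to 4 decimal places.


KL divergence for exponential family:
KL = log(l1/l2) + l2/l1 - 1.
log(11/12) = -0.087011.
12/11 = 1.090909.
KL = -0.087011 + 1.090909 - 1 = 0.0039

0.0039


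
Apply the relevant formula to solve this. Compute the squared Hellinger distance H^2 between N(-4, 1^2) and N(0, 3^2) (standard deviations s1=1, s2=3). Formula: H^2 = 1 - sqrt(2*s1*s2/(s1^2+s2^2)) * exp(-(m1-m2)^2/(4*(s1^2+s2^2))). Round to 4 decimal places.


Squared Hellinger distance for Gaussians:
H^2 = 1 - sqrt(2*s1*s2/(s1^2+s2^2)) * exp(-(m1-m2)^2/(4*(s1^2+s2^2))).
s1^2 = 1, s2^2 = 9, s1^2+s2^2 = 10.
sqrt(2*1*3/(10)) = 0.774597.
(m1-m2)^2 = (-4)^2 = 16.
exp(-16/(4*10)) = exp(-0.4) = 0.67032.
H^2 = 1 - 0.774597*0.67032 = 0.4808

0.4808


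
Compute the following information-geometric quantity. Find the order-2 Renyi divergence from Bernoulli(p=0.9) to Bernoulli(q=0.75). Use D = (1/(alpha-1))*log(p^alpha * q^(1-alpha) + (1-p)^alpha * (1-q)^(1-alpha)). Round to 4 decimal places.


Renyi divergence of order alpha between Bernoulli distributions:
D = (1/(alpha-1))*log(p^alpha * q^(1-alpha) + (1-p)^alpha * (1-q)^(1-alpha)).
alpha = 2, p = 0.9, q = 0.75.
p^alpha * q^(1-alpha) = 0.9^2 * 0.75^-1 = 1.08.
(1-p)^alpha * (1-q)^(1-alpha) = 0.1^2 * 0.25^-1 = 0.04.
sum = 1.08 + 0.04 = 1.12.
D = (1/1)*log(1.12) = 0.1133

0.1133


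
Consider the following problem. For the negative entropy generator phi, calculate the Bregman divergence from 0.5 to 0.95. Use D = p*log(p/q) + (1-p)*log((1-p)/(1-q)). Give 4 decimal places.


Bregman divergence with negative entropy generator:
D = p*log(p/q) + (1-p)*log((1-p)/(1-q)).
p = 0.5, q = 0.95.
p*log(p/q) = 0.5*log(0.5/0.95) = -0.320927.
(1-p)*log((1-p)/(1-q)) = 0.5*log(0.5/0.05) = 1.151293.
D = -0.320927 + 1.151293 = 0.8304

0.8304


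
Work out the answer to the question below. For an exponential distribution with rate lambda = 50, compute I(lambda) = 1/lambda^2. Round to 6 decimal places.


Fisher information for exponential: I(lambda) = 1/lambda^2.
lambda = 50, lambda^2 = 2500.
I = 1/2500 = 0.000400

0.000400


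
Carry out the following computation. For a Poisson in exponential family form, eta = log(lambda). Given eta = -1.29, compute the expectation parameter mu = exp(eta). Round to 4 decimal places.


Expectation parameter for Poisson exponential family:
mu = exp(eta).
eta = -1.29.
mu = exp(-1.29) = 0.2753

0.2753


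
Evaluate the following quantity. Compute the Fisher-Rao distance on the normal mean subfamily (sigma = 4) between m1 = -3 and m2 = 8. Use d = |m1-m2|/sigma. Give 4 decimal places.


On the fixed-variance normal subfamily, geodesic distance = |m1-m2|/sigma.
|-3 - 8| = 11.
sigma = 4.
d = 11/4 = 2.7500

2.7500


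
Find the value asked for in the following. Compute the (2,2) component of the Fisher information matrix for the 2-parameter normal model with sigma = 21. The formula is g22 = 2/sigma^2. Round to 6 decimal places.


For the 2-parameter normal family, the Fisher metric has:
  g11 = 1/sigma^2, g22 = 2/sigma^2.
sigma = 21, sigma^2 = 441.
g22 = 0.004535

0.004535


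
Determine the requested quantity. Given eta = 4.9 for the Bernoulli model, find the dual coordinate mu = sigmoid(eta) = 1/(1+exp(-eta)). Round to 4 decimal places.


Dual coordinate (expectation parameter) for Bernoulli:
mu = 1/(1+exp(-eta)).
eta = 4.9.
exp(-eta) = exp(-4.9) = 0.007447.
mu = 1/(1+0.007447) = 0.9926

0.9926


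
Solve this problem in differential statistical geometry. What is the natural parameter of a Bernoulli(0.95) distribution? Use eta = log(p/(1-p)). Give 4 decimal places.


Natural parameter for Bernoulli: eta = log(p/(1-p)).
p = 0.95, 1-p = 0.05.
p/(1-p) = 19.0.
eta = log(19.0) = 2.9444

2.9444


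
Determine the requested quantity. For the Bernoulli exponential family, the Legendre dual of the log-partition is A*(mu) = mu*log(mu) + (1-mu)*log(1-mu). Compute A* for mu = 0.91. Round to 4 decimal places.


Legendre transform for Bernoulli:
A*(mu) = mu*log(mu) + (1-mu)*log(1-mu).
mu = 0.91, 1-mu = 0.09.
mu*log(mu) = 0.91*log(0.91) = -0.085823.
(1-mu)*log(1-mu) = 0.09*log(0.09) = -0.216715.
A* = -0.085823 + -0.216715 = -0.3025

-0.3025


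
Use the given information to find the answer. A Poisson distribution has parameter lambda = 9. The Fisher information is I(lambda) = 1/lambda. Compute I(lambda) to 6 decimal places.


Fisher information for Poisson: I(lambda) = 1/lambda.
lambda = 9.
I(lambda) = 1/9 = 0.111111

0.111111


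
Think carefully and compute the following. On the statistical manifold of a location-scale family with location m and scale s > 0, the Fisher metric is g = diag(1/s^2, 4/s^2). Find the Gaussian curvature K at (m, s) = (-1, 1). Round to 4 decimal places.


The metric has the form g = (A dm^2 + B ds^2)/s^2 with A = 1, B = 4.
Substitute u = sqrt(A/B)*m: g = B*(du^2 + ds^2)/s^2, i.e. B times the
Poincare upper half-plane metric, which has constant Gaussian curvature -1.
Scaling a 2D metric by a constant c divides the Gaussian curvature by c,
so K = -1/B = -1/(4) = -0.2500 everywhere (the point (m, s) = (-1, 1) is irrelevant:
the curvature is constant).
The requested Gaussian curvature is K = -0.2500.

-0.2500


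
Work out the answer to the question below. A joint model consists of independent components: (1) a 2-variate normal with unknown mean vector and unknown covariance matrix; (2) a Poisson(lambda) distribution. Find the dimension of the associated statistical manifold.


The dimension of a statistical manifold equals the number of free
(independent) real parameters of the model. For a product of independent
blocks the parameter counts add.
- 2-variate normal: 2 (mean) + 2*3/2 = 3 (symmetric covariance) = 5.
- Poisson (lambda): 1.
Total = 5 + 1 = 6.
Dimension = 6

6


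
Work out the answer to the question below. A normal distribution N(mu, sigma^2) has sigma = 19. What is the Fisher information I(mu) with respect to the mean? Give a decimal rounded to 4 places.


The Fisher information for the mean of a normal distribution is I(mu) = 1/sigma^2.
sigma = 19, so sigma^2 = 361.
I(mu) = 1/361 = 0.0028

0.0028


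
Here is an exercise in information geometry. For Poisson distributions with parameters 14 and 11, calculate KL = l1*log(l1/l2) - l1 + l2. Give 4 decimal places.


KL divergence for Poisson:
KL = l1*log(l1/l2) - l1 + l2.
l1 = 14, l2 = 11.
log(14/11) = 0.241162.
l1*log(l1/l2) = 14 * 0.241162 = 3.376269.
KL = 3.376269 - 14 + 11 = 0.3763

0.3763


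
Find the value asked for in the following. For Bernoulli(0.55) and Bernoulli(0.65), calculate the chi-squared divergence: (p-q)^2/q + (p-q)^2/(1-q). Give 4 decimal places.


Chi-squared divergence between Bernoulli distributions:
chi^2 = (p-q)^2/q + (p-q)^2/(1-q).
p = 0.55, q = 0.65, p-q = -0.1.
(p-q)^2 = 0.01.
term1 = 0.01/0.65 = 0.015385.
term2 = 0.01/0.35 = 0.028571.
chi^2 = 0.015385 + 0.028571 = 0.0440

0.0440


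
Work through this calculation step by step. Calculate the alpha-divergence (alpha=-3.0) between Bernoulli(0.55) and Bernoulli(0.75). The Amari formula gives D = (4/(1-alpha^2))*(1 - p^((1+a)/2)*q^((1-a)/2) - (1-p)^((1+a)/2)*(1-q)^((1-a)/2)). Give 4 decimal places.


Amari alpha-divergence:
D = (4/(1-alpha^2))*(1 - p^((1+a)/2)*q^((1-a)/2) - (1-p)^((1+a)/2)*(1-q)^((1-a)/2)).
alpha = -3.0, p = 0.55, q = 0.75.
e1 = (1+alpha)/2 = -1.0, e2 = (1-alpha)/2 = 2.0.
t1 = p^e1 * q^e2 = 0.55^-1.0 * 0.75^2.0 = 1.022727.
t2 = (1-p)^e1 * (1-q)^e2 = 0.45^-1.0 * 0.25^2.0 = 0.138889.
4/(1-alpha^2) = -0.5.
D = -0.5*(1 - 1.022727 - 0.138889) = 0.0808

0.0808


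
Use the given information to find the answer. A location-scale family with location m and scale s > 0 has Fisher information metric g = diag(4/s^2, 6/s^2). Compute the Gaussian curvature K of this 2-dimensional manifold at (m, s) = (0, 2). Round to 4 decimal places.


The metric has the form g = (A dm^2 + B ds^2)/s^2 with A = 4, B = 6.
Substitute u = sqrt(A/B)*m: g = B*(du^2 + ds^2)/s^2, i.e. B times the
Poincare upper half-plane metric, which has constant Gaussian curvature -1.
Scaling a 2D metric by a constant c divides the Gaussian curvature by c,
so K = -1/B = -1/(6) = -0.1667 everywhere (the point (m, s) = (0, 2) is irrelevant:
the curvature is constant).
The requested Gaussian curvature is K = -0.1667.

-0.1667


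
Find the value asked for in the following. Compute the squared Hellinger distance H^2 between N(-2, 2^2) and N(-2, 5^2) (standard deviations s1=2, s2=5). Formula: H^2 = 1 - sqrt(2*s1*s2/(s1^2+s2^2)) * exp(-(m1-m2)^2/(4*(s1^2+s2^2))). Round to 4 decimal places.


Squared Hellinger distance for Gaussians:
H^2 = 1 - sqrt(2*s1*s2/(s1^2+s2^2)) * exp(-(m1-m2)^2/(4*(s1^2+s2^2))).
s1^2 = 4, s2^2 = 25, s1^2+s2^2 = 29.
sqrt(2*2*5/(29)) = 0.830455.
(m1-m2)^2 = (0)^2 = 0.
exp(-0/(4*29)) = exp(0.0) = 1.0.
H^2 = 1 - 0.830455*1.0 = 0.1695

0.1695


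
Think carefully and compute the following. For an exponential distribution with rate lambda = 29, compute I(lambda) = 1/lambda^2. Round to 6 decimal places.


Fisher information for exponential: I(lambda) = 1/lambda^2.
lambda = 29, lambda^2 = 841.
I = 1/841 = 0.001189

0.001189


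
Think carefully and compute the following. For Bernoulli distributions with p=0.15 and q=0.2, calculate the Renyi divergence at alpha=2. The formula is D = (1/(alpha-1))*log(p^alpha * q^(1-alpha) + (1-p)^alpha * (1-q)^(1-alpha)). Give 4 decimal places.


Renyi divergence of order alpha between Bernoulli distributions:
D = (1/(alpha-1))*log(p^alpha * q^(1-alpha) + (1-p)^alpha * (1-q)^(1-alpha)).
alpha = 2, p = 0.15, q = 0.2.
p^alpha * q^(1-alpha) = 0.15^2 * 0.2^-1 = 0.1125.
(1-p)^alpha * (1-q)^(1-alpha) = 0.85^2 * 0.8^-1 = 0.903125.
sum = 0.1125 + 0.903125 = 1.015625.
D = (1/1)*log(1.015625) = 0.0155

0.0155


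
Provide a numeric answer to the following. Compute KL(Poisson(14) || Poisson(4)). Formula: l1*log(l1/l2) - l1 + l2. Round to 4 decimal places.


KL divergence for Poisson:
KL = l1*log(l1/l2) - l1 + l2.
l1 = 14, l2 = 4.
log(14/4) = 1.252763.
l1*log(l1/l2) = 14 * 1.252763 = 17.538682.
KL = 17.538682 - 14 + 4 = 7.5387

7.5387


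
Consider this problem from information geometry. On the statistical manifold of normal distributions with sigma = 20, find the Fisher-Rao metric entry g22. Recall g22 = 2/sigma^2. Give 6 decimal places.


For the 2-parameter normal family, the Fisher metric has:
  g11 = 1/sigma^2, g22 = 2/sigma^2.
sigma = 20, sigma^2 = 400.
g22 = 0.005000

0.005000


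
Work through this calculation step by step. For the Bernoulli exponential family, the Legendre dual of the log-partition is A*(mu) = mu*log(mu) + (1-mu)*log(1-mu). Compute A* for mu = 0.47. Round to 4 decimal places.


Legendre transform for Bernoulli:
A*(mu) = mu*log(mu) + (1-mu)*log(1-mu).
mu = 0.47, 1-mu = 0.53.
mu*log(mu) = 0.47*log(0.47) = -0.354861.
(1-mu)*log(1-mu) = 0.53*log(0.53) = -0.336485.
A* = -0.354861 + -0.336485 = -0.6913

-0.6913


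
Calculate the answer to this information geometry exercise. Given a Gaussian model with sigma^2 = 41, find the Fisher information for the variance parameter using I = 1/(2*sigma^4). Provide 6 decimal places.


Fisher information for variance: I(sigma^2) = 1/(2*sigma^4).
sigma^2 = 41, so sigma^4 = 1681.
I = 1/(2*1681) = 1/3362 = 0.000297

0.000297


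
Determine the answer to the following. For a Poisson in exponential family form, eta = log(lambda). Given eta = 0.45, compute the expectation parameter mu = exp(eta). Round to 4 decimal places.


Expectation parameter for Poisson exponential family:
mu = exp(eta).
eta = 0.45.
mu = exp(0.45) = 1.5683

1.5683


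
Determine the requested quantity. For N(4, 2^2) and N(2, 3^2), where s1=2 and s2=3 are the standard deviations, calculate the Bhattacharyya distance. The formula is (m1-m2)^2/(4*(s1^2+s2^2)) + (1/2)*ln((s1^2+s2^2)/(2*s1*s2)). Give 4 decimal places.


Bhattacharyya distance between two Gaussians:
DB = (m1-m2)^2/(4*(s1^2+s2^2)) + (1/2)*ln((s1^2+s2^2)/(2*s1*s2)).
(m1-m2)^2 = (2)^2 = 4.
s1^2+s2^2 = 4 + 9 = 13.
term1 = 4/52 = 0.076923.
term2 = 0.5*ln(13/12.0) = 0.040021.
DB = 0.076923 + 0.040021 = 0.1169

0.1169


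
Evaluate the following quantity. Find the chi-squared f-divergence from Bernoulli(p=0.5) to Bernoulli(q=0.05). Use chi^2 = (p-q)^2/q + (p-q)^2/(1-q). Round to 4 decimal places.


Chi-squared divergence between Bernoulli distributions:
chi^2 = (p-q)^2/q + (p-q)^2/(1-q).
p = 0.5, q = 0.05, p-q = 0.45.
(p-q)^2 = 0.2025.
term1 = 0.2025/0.05 = 4.05.
term2 = 0.2025/0.95 = 0.213158.
chi^2 = 4.05 + 0.213158 = 4.2632

4.2632


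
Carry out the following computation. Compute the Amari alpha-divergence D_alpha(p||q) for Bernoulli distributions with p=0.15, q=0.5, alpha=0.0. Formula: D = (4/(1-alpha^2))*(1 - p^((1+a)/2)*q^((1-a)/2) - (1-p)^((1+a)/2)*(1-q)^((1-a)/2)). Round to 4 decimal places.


Amari alpha-divergence:
D = (4/(1-alpha^2))*(1 - p^((1+a)/2)*q^((1-a)/2) - (1-p)^((1+a)/2)*(1-q)^((1-a)/2)).
alpha = 0.0, p = 0.15, q = 0.5.
e1 = (1+alpha)/2 = 0.5, e2 = (1-alpha)/2 = 0.5.
t1 = p^e1 * q^e2 = 0.15^0.5 * 0.5^0.5 = 0.273861.
t2 = (1-p)^e1 * (1-q)^e2 = 0.85^0.5 * 0.5^0.5 = 0.65192.
4/(1-alpha^2) = 4.0.
D = 4.0*(1 - 0.273861 - 0.65192) = 0.2969

0.2969


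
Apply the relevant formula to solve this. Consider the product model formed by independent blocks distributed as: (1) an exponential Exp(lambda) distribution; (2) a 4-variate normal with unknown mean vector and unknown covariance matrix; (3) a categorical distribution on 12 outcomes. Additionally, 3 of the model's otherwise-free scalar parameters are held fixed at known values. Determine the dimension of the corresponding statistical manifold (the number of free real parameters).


The dimension of a statistical manifold equals the number of free
(independent) real parameters of the model. For a product of independent
blocks the parameter counts add.
- exponential (lambda): 1.
- 4-variate normal: 4 (mean) + 4*5/2 = 10 (symmetric covariance) = 14.
- categorical on 12 outcomes (probabilities sum to 1): 12-1 = 11.
Total = 1 + 14 + 11 = 26.
3 parameter(s) fixed at known values: 26 - 3 = 23.
Dimension = 23

23


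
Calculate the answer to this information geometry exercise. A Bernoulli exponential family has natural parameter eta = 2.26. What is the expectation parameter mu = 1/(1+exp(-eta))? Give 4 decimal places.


Dual coordinate (expectation parameter) for Bernoulli:
mu = 1/(1+exp(-eta)).
eta = 2.26.
exp(-eta) = exp(-2.26) = 0.10435.
mu = 1/(1+0.10435) = 0.9055

0.9055


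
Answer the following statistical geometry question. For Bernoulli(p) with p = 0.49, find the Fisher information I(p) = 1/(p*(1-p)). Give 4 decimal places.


For Bernoulli(p), Fisher information is I(p) = 1/(p*(1-p)).
p = 0.49, 1-p = 0.51.
p*(1-p) = 0.2499.
I(p) = 1/0.2499 = 4.0016

4.0016


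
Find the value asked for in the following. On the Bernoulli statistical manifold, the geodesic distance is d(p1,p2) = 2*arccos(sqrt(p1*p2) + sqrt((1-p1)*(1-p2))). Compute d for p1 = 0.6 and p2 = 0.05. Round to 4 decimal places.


Geodesic distance on Bernoulli manifold:
d(p1,p2) = 2*arccos(sqrt(p1*p2) + sqrt((1-p1)*(1-p2))).
sqrt(p1*p2) = sqrt(0.6*0.05) = 0.173205.
sqrt((1-p1)*(1-p2)) = sqrt(0.4*0.95) = 0.616441.
arg = 0.173205 + 0.616441 = 0.789646.
d = 2*arccos(0.789646) = 1.3211

1.3211


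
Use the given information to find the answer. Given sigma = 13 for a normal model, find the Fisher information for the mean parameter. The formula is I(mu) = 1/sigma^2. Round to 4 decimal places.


The Fisher information for the mean of a normal distribution is I(mu) = 1/sigma^2.
sigma = 13, so sigma^2 = 169.
I(mu) = 1/169 = 0.0059

0.0059


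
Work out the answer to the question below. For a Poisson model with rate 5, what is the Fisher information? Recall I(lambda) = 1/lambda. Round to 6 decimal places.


Fisher information for Poisson: I(lambda) = 1/lambda.
lambda = 5.
I(lambda) = 1/5 = 0.200000

0.200000


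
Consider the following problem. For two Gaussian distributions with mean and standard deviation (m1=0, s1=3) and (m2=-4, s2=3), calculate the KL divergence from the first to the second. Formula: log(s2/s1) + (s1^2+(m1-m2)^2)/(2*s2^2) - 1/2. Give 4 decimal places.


KL divergence between normal distributions:
KL = log(s2/s1) + (s1^2 + (m1-m2)^2)/(2*s2^2) - 1/2.
log(3/3) = 0.0.
(3^2 + (0--4)^2)/(2*3^2) = (9 + 16)/18 = 1.388889.
KL = 0.0 + 1.388889 - 0.5 = 0.8889

0.8889


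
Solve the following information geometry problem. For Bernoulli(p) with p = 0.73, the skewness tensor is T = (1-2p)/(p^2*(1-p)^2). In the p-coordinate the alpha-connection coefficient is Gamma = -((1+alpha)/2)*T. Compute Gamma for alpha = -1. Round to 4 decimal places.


Skewness (Amari-Chentsov) tensor: T = (1-2p)/(p^2*(1-p)^2).
p = 0.73, 1-2p = -0.46, p^2 = 0.5329, (1-p)^2 = 0.0729.
T = -0.46/(0.5329 * 0.0729) = -11.840896.
In the p-coordinate, Gamma^(alpha) = Gamma^(0) - (alpha/2)*T with Gamma^(0) = (1/2)*g'(p) = -T/2,
so Gamma^(alpha) = -((1+alpha)/2)*T.
alpha = -1, -(1+alpha)/2 = 0.0.
Gamma = 0.0 * -11.840896 = 0.0000

0.0000


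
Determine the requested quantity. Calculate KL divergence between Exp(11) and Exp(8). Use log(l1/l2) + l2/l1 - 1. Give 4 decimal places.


KL divergence for exponential family:
KL = log(l1/l2) + l2/l1 - 1.
log(11/8) = 0.318454.
8/11 = 0.727273.
KL = 0.318454 + 0.727273 - 1 = 0.0457

0.0457


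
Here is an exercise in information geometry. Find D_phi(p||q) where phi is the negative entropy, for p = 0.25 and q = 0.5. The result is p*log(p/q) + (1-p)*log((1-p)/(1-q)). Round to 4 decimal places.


Bregman divergence with negative entropy generator:
D = p*log(p/q) + (1-p)*log((1-p)/(1-q)).
p = 0.25, q = 0.5.
p*log(p/q) = 0.25*log(0.25/0.5) = -0.173287.
(1-p)*log((1-p)/(1-q)) = 0.75*log(0.75/0.5) = 0.304099.
D = -0.173287 + 0.304099 = 0.1308

0.1308


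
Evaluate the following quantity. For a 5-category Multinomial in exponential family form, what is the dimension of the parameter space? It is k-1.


Exponential family dimension calculation:
For Multinomial with k=5 categories, dim = k-1 = 4.

4


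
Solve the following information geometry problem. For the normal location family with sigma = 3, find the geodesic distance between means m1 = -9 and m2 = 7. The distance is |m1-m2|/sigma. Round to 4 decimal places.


On the fixed-variance normal subfamily, geodesic distance = |m1-m2|/sigma.
|-9 - 7| = 16.
sigma = 3.
d = 16/3 = 5.3333

5.3333


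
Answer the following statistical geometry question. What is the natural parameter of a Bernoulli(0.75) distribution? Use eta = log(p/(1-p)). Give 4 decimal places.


Natural parameter for Bernoulli: eta = log(p/(1-p)).
p = 0.75, 1-p = 0.25.
p/(1-p) = 3.0.
eta = log(3.0) = 1.0986

1.0986


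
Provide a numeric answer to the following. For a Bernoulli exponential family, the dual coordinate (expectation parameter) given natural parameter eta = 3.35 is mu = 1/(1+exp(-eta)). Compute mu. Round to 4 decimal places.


Dual coordinate (expectation parameter) for Bernoulli:
mu = 1/(1+exp(-eta)).
eta = 3.35.
exp(-eta) = exp(-3.35) = 0.035084.
mu = 1/(1+0.035084) = 0.9661

0.9661


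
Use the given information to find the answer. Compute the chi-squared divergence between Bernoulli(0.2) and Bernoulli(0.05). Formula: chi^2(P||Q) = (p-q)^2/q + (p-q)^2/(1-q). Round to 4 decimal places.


Chi-squared divergence between Bernoulli distributions:
chi^2 = (p-q)^2/q + (p-q)^2/(1-q).
p = 0.2, q = 0.05, p-q = 0.15.
(p-q)^2 = 0.0225.
term1 = 0.0225/0.05 = 0.45.
term2 = 0.0225/0.95 = 0.023684.
chi^2 = 0.45 + 0.023684 = 0.4737

0.4737


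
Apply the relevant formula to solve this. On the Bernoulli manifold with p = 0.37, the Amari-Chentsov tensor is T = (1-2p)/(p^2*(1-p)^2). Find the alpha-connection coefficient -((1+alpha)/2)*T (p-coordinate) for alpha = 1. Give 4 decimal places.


Skewness (Amari-Chentsov) tensor: T = (1-2p)/(p^2*(1-p)^2).
p = 0.37, 1-2p = 0.26, p^2 = 0.1369, (1-p)^2 = 0.3969.
T = 0.26/(0.1369 * 0.3969) = 4.785076.
In the p-coordinate, Gamma^(alpha) = Gamma^(0) - (alpha/2)*T with Gamma^(0) = (1/2)*g'(p) = -T/2,
so Gamma^(alpha) = -((1+alpha)/2)*T.
alpha = 1, -(1+alpha)/2 = -1.0.
Gamma = -1.0 * 4.785076 = -4.7851

-4.7851


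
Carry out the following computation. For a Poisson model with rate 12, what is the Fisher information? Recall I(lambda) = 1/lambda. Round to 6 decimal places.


Fisher information for Poisson: I(lambda) = 1/lambda.
lambda = 12.
I(lambda) = 1/12 = 0.083333

0.083333


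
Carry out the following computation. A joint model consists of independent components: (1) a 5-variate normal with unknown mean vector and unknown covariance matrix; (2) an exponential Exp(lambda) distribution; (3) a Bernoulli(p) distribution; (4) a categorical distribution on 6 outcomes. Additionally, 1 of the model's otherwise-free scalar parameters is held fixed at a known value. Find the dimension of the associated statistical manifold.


The dimension of a statistical manifold equals the number of free
(independent) real parameters of the model. For a product of independent
blocks the parameter counts add.
- 5-variate normal: 5 (mean) + 5*6/2 = 15 (symmetric covariance) = 20.
- exponential (lambda): 1.
- Bernoulli (p): 1.
- categorical on 6 outcomes (probabilities sum to 1): 6-1 = 5.
Total = 20 + 1 + 1 + 5 = 27.
1 parameter(s) fixed at known values: 27 - 1 = 26.
Dimension = 26

26


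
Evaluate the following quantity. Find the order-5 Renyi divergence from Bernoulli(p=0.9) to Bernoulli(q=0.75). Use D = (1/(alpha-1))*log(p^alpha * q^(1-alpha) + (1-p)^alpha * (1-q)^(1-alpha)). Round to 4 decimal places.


Renyi divergence of order alpha between Bernoulli distributions:
D = (1/(alpha-1))*log(p^alpha * q^(1-alpha) + (1-p)^alpha * (1-q)^(1-alpha)).
alpha = 5, p = 0.9, q = 0.75.
p^alpha * q^(1-alpha) = 0.9^5 * 0.75^-4 = 1.86624.
(1-p)^alpha * (1-q)^(1-alpha) = 0.1^5 * 0.25^-4 = 0.00256.
sum = 1.86624 + 0.00256 = 1.8688.
D = (1/4)*log(1.8688) = 0.1563

0.1563


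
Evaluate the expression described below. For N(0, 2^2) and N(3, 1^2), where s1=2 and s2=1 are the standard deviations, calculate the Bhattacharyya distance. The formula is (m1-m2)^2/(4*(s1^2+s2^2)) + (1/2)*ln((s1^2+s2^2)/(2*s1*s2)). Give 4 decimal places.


Bhattacharyya distance between two Gaussians:
DB = (m1-m2)^2/(4*(s1^2+s2^2)) + (1/2)*ln((s1^2+s2^2)/(2*s1*s2)).
(m1-m2)^2 = (-3)^2 = 9.
s1^2+s2^2 = 4 + 1 = 5.
term1 = 9/20 = 0.45.
term2 = 0.5*ln(5/4.0) = 0.111572.
DB = 0.45 + 0.111572 = 0.5616

0.5616


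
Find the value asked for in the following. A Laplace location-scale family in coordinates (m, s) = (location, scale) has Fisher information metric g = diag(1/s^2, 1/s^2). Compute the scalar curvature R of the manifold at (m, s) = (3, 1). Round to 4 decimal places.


The metric has the form g = (A dm^2 + B ds^2)/s^2 with A = 1, B = 1.
Substitute u = sqrt(A/B)*m: g = B*(du^2 + ds^2)/s^2, i.e. B times the
Poincare upper half-plane metric, which has constant Gaussian curvature -1.
Scaling a 2D metric by a constant c divides the Gaussian curvature by c,
so K = -1/B = -1/(1) = -1.0000 everywhere (the point (m, s) = (3, 1) is irrelevant:
the curvature is constant).
Scalar curvature in dimension 2: R = 2K = -2/(1) = -2.0000.

-2.0000


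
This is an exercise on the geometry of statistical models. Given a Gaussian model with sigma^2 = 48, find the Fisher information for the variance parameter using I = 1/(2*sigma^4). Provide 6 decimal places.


Fisher information for variance: I(sigma^2) = 1/(2*sigma^4).
sigma^2 = 48, so sigma^4 = 2304.
I = 1/(2*2304) = 1/4608 = 0.000217

0.000217


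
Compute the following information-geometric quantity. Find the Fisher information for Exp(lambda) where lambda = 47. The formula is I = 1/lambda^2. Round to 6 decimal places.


Fisher information for exponential: I(lambda) = 1/lambda^2.
lambda = 47, lambda^2 = 2209.
I = 1/2209 = 0.000453

0.000453


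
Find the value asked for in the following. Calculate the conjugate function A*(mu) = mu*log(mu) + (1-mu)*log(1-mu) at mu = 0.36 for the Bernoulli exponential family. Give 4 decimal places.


Legendre transform for Bernoulli:
A*(mu) = mu*log(mu) + (1-mu)*log(1-mu).
mu = 0.36, 1-mu = 0.64.
mu*log(mu) = 0.36*log(0.36) = -0.367794.
(1-mu)*log(1-mu) = 0.64*log(0.64) = -0.285624.
A* = -0.367794 + -0.285624 = -0.6534

-0.6534


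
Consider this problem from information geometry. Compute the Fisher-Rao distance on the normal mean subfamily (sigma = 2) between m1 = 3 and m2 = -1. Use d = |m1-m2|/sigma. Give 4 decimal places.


On the fixed-variance normal subfamily, geodesic distance = |m1-m2|/sigma.
|3 - -1| = 4.
sigma = 2.
d = 4/2 = 2.0000

2.0000


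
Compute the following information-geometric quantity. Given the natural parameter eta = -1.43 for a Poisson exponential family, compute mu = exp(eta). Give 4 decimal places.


Expectation parameter for Poisson exponential family:
mu = exp(eta).
eta = -1.43.
mu = exp(-1.43) = 0.2393

0.2393


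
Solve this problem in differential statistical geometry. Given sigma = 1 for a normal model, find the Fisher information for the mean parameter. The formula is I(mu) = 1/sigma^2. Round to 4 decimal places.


The Fisher information for the mean of a normal distribution is I(mu) = 1/sigma^2.
sigma = 1, so sigma^2 = 1.
I(mu) = 1/1 = 1.0000

1.0000


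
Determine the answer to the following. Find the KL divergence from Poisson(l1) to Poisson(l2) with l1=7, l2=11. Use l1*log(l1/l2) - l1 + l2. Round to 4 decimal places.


KL divergence for Poisson:
KL = l1*log(l1/l2) - l1 + l2.
l1 = 7, l2 = 11.
log(7/11) = -0.451985.
l1*log(l1/l2) = 7 * -0.451985 = -3.163896.
KL = -3.163896 - 7 + 11 = 0.8361

0.8361


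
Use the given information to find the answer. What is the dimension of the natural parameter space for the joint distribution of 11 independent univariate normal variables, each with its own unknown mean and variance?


Exponential family dimension calculation:
Each univariate normal has two natural parameters (mu/sigma^2 and -1/(2 sigma^2)).
With 11 independent components, dim = 2 * 11 = 22.

22


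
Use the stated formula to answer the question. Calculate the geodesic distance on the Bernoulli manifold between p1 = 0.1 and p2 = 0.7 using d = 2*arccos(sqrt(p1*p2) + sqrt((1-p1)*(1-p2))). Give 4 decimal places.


Geodesic distance on Bernoulli manifold:
d(p1,p2) = 2*arccos(sqrt(p1*p2) + sqrt((1-p1)*(1-p2))).
sqrt(p1*p2) = sqrt(0.1*0.7) = 0.264575.
sqrt((1-p1)*(1-p2)) = sqrt(0.9*0.3) = 0.519615.
arg = 0.264575 + 0.519615 = 0.78419.
d = 2*arccos(0.78419) = 1.3388

1.3388


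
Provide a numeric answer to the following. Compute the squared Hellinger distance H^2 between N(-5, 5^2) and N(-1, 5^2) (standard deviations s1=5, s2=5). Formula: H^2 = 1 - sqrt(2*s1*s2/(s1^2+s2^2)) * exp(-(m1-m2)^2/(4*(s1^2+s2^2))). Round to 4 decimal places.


Squared Hellinger distance for Gaussians:
H^2 = 1 - sqrt(2*s1*s2/(s1^2+s2^2)) * exp(-(m1-m2)^2/(4*(s1^2+s2^2))).
s1^2 = 25, s2^2 = 25, s1^2+s2^2 = 50.
sqrt(2*5*5/(50)) = 1.0.
(m1-m2)^2 = (-4)^2 = 16.
exp(-16/(4*50)) = exp(-0.08) = 0.923116.
H^2 = 1 - 1.0*0.923116 = 0.0769

0.0769


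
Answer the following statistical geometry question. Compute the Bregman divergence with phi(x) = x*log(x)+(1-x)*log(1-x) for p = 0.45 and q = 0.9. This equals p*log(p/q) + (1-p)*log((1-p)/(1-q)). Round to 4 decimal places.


Bregman divergence with negative entropy generator:
D = p*log(p/q) + (1-p)*log((1-p)/(1-q)).
p = 0.45, q = 0.9.
p*log(p/q) = 0.45*log(0.45/0.9) = -0.311916.
(1-p)*log((1-p)/(1-q)) = 0.55*log(0.55/0.1) = 0.937611.
D = -0.311916 + 0.937611 = 0.6257

0.6257


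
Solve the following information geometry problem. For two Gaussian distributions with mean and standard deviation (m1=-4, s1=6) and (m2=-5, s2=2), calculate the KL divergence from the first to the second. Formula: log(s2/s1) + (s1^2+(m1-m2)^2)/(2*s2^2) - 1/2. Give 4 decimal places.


KL divergence between normal distributions:
KL = log(s2/s1) + (s1^2 + (m1-m2)^2)/(2*s2^2) - 1/2.
log(2/6) = -1.098612.
(6^2 + (-4--5)^2)/(2*2^2) = (36 + 1)/8 = 4.625.
KL = -1.098612 + 4.625 - 0.5 = 3.0264

3.0264


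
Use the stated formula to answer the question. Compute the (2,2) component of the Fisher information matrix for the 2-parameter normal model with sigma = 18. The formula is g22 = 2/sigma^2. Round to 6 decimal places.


For the 2-parameter normal family, the Fisher metric has:
  g11 = 1/sigma^2, g22 = 2/sigma^2.
sigma = 18, sigma^2 = 324.
g22 = 0.006173

0.006173


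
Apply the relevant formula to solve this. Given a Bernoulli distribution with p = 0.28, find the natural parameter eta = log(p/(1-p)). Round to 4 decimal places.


Natural parameter for Bernoulli: eta = log(p/(1-p)).
p = 0.28, 1-p = 0.72.
p/(1-p) = 0.388889.
eta = log(0.388889) = -0.9445

-0.9445


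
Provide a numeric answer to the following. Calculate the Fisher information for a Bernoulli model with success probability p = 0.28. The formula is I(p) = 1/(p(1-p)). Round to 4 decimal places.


For Bernoulli(p), Fisher information is I(p) = 1/(p*(1-p)).
p = 0.28, 1-p = 0.72.
p*(1-p) = 0.2016.
I(p) = 1/0.2016 = 4.9603

4.9603


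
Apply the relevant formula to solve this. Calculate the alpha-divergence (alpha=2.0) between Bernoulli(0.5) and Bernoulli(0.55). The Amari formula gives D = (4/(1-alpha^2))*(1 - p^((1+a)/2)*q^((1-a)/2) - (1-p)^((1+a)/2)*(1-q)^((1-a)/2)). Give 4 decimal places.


Amari alpha-divergence:
D = (4/(1-alpha^2))*(1 - p^((1+a)/2)*q^((1-a)/2) - (1-p)^((1+a)/2)*(1-q)^((1-a)/2)).
alpha = 2.0, p = 0.5, q = 0.55.
e1 = (1+alpha)/2 = 1.5, e2 = (1-alpha)/2 = -0.5.
t1 = p^e1 * q^e2 = 0.5^1.5 * 0.55^-0.5 = 0.476731.
t2 = (1-p)^e1 * (1-q)^e2 = 0.5^1.5 * 0.45^-0.5 = 0.527046.
4/(1-alpha^2) = -1.333333.
D = -1.333333*(1 - 0.476731 - 0.527046) = 0.0050

0.0050
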